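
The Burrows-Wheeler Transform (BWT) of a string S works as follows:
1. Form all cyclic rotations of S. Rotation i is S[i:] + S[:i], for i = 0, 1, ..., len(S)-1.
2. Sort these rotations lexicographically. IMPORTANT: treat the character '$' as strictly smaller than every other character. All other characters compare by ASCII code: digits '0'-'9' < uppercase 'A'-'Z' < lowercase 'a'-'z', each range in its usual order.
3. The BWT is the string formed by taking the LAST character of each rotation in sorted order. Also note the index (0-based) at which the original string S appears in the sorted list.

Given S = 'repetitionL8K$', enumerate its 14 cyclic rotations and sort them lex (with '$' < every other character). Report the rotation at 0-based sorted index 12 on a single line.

All 14 rotations (rotation i = S[i:]+S[:i]):
  rot[0] = repetitionL8K$
  rot[1] = epetitionL8K$r
  rot[2] = petitionL8K$re
  rot[3] = etitionL8K$rep
  rot[4] = titionL8K$repe
  rot[5] = itionL8K$repet
  rot[6] = tionL8K$repeti
  rot[7] = ionL8K$repetit
  rot[8] = onL8K$repetiti
  rot[9] = nL8K$repetitio
  rot[10] = L8K$repetition
  rot[11] = 8K$repetitionL
  rot[12] = K$repetitionL8
  rot[13] = $repetitionL8K
Sorted (with $ < everything):
  sorted[0] = $repetitionL8K
  sorted[1] = 8K$repetitionL
  sorted[2] = K$repetitionL8
  sorted[3] = L8K$repetition
  sorted[4] = epetitionL8K$r
  sorted[5] = etitionL8K$rep
  sorted[6] = ionL8K$repetit
  sorted[7] = itionL8K$repet
  sorted[8] = nL8K$repetitio
  sorted[9] = onL8K$repetiti
  sorted[10] = petitionL8K$re
  sorted[11] = repetitionL8K$
  sorted[12] = tionL8K$repeti
  sorted[13] = titionL8K$repe
sorted[12] = tionL8K$repeti

Answer: tionL8K$repeti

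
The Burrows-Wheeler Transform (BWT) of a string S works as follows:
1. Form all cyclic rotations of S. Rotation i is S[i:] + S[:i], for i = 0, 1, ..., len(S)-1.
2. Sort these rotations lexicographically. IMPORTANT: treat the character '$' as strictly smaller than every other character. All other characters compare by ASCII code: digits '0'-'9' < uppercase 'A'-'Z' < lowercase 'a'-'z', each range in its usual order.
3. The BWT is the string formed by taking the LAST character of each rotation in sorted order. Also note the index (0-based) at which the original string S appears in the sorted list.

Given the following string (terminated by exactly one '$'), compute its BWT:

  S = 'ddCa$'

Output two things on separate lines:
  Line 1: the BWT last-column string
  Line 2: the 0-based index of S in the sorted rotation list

All 5 rotations (rotation i = S[i:]+S[:i]):
  rot[0] = ddCa$
  rot[1] = dCa$d
  rot[2] = Ca$dd
  rot[3] = a$ddC
  rot[4] = $ddCa
Sorted (with $ < everything):
  sorted[0] = $ddCa  (last char: 'a')
  sorted[1] = Ca$dd  (last char: 'd')
  sorted[2] = a$ddC  (last char: 'C')
  sorted[3] = dCa$d  (last char: 'd')
  sorted[4] = ddCa$  (last char: '$')
Last column: adCd$
Original string S is at sorted index 4

Answer: adCd$
4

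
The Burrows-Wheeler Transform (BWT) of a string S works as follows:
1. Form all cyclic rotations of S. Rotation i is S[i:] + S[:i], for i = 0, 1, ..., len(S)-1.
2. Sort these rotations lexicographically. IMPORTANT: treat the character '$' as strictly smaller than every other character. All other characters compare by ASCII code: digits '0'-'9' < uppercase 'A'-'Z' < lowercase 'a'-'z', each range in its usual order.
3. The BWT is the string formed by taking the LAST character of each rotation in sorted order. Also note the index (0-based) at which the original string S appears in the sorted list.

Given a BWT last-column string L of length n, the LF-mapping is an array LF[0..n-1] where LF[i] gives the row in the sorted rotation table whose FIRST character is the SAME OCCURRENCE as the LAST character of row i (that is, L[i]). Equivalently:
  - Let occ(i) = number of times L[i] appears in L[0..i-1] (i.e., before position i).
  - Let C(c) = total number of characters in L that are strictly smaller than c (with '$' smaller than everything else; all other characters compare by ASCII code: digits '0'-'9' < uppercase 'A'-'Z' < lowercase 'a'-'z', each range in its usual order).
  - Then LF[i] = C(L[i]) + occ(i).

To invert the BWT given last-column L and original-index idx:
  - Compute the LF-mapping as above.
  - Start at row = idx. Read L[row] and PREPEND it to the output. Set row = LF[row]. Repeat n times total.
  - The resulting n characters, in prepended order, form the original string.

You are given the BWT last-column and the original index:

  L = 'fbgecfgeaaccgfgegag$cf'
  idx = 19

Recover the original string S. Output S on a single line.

Answer: gffcbacggaeagcecefggf$

Derivation:
LF mapping: 12 4 16 9 5 13 17 10 1 2 6 7 18 14 19 11 20 3 21 0 8 15
Walk LF starting at row 19, prepending L[row]:
  step 1: row=19, L[19]='$', prepend. Next row=LF[19]=0
  step 2: row=0, L[0]='f', prepend. Next row=LF[0]=12
  step 3: row=12, L[12]='g', prepend. Next row=LF[12]=18
  step 4: row=18, L[18]='g', prepend. Next row=LF[18]=21
  step 5: row=21, L[21]='f', prepend. Next row=LF[21]=15
  step 6: row=15, L[15]='e', prepend. Next row=LF[15]=11
  step 7: row=11, L[11]='c', prepend. Next row=LF[11]=7
  step 8: row=7, L[7]='e', prepend. Next row=LF[7]=10
  step 9: row=10, L[10]='c', prepend. Next row=LF[10]=6
  step 10: row=6, L[6]='g', prepend. Next row=LF[6]=17
  step 11: row=17, L[17]='a', prepend. Next row=LF[17]=3
  step 12: row=3, L[3]='e', prepend. Next row=LF[3]=9
  step 13: row=9, L[9]='a', prepend. Next row=LF[9]=2
  step 14: row=2, L[2]='g', prepend. Next row=LF[2]=16
  step 15: row=16, L[16]='g', prepend. Next row=LF[16]=20
  step 16: row=20, L[20]='c', prepend. Next row=LF[20]=8
  step 17: row=8, L[8]='a', prepend. Next row=LF[8]=1
  step 18: row=1, L[1]='b', prepend. Next row=LF[1]=4
  step 19: row=4, L[4]='c', prepend. Next row=LF[4]=5
  step 20: row=5, L[5]='f', prepend. Next row=LF[5]=13
  step 21: row=13, L[13]='f', prepend. Next row=LF[13]=14
  step 22: row=14, L[14]='g', prepend. Next row=LF[14]=19
Reversed output: gffcbacggaeagcecefggf$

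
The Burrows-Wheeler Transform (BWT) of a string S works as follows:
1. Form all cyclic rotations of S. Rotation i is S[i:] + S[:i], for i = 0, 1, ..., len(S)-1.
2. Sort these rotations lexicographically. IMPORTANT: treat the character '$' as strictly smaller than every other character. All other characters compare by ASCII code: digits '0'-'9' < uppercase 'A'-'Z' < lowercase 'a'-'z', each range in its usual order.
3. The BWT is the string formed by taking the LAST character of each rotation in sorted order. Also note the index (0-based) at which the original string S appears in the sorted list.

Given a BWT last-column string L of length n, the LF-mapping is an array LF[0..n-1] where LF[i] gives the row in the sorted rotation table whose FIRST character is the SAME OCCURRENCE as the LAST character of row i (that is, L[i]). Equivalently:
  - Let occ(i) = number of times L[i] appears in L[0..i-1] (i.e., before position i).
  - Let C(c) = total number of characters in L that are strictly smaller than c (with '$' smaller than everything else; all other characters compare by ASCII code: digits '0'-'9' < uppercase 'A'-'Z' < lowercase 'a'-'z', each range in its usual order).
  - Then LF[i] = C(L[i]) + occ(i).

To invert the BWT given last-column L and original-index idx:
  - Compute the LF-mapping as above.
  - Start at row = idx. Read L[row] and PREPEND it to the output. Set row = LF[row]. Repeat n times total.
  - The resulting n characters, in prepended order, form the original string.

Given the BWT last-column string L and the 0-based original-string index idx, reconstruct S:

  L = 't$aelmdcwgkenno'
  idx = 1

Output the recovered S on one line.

Answer: acknowledgment$

Derivation:
LF mapping: 13 0 1 4 8 9 3 2 14 6 7 5 10 11 12
Walk LF starting at row 1, prepending L[row]:
  step 1: row=1, L[1]='$', prepend. Next row=LF[1]=0
  step 2: row=0, L[0]='t', prepend. Next row=LF[0]=13
  step 3: row=13, L[13]='n', prepend. Next row=LF[13]=11
  step 4: row=11, L[11]='e', prepend. Next row=LF[11]=5
  step 5: row=5, L[5]='m', prepend. Next row=LF[5]=9
  step 6: row=9, L[9]='g', prepend. Next row=LF[9]=6
  step 7: row=6, L[6]='d', prepend. Next row=LF[6]=3
  step 8: row=3, L[3]='e', prepend. Next row=LF[3]=4
  step 9: row=4, L[4]='l', prepend. Next row=LF[4]=8
  step 10: row=8, L[8]='w', prepend. Next row=LF[8]=14
  step 11: row=14, L[14]='o', prepend. Next row=LF[14]=12
  step 12: row=12, L[12]='n', prepend. Next row=LF[12]=10
  step 13: row=10, L[10]='k', prepend. Next row=LF[10]=7
  step 14: row=7, L[7]='c', prepend. Next row=LF[7]=2
  step 15: row=2, L[2]='a', prepend. Next row=LF[2]=1
Reversed output: acknowledgment$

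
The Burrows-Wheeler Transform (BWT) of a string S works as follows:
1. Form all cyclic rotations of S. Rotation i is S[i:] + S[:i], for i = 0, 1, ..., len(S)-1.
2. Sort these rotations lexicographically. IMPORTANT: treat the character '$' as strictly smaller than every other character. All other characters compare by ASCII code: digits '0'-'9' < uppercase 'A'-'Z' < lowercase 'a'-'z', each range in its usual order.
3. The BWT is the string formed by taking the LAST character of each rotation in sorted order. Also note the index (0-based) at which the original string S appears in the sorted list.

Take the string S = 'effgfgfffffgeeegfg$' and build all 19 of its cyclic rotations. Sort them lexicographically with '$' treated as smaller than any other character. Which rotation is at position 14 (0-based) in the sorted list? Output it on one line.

Answer: g$effgfgfffffgeeegf

Derivation:
All 19 rotations (rotation i = S[i:]+S[:i]):
  rot[0] = effgfgfffffgeeegfg$
  rot[1] = ffgfgfffffgeeegfg$e
  rot[2] = fgfgfffffgeeegfg$ef
  rot[3] = gfgfffffgeeegfg$eff
  rot[4] = fgfffffgeeegfg$effg
  rot[5] = gfffffgeeegfg$effgf
  rot[6] = fffffgeeegfg$effgfg
  rot[7] = ffffgeeegfg$effgfgf
  rot[8] = fffgeeegfg$effgfgff
  rot[9] = ffgeeegfg$effgfgfff
  rot[10] = fgeeegfg$effgfgffff
  rot[11] = geeegfg$effgfgfffff
  rot[12] = eeegfg$effgfgfffffg
  rot[13] = eegfg$effgfgfffffge
  rot[14] = egfg$effgfgfffffgee
  rot[15] = gfg$effgfgfffffgeee
  rot[16] = fg$effgfgfffffgeeeg
  rot[17] = g$effgfgfffffgeeegf
  rot[18] = $effgfgfffffgeeegfg
Sorted (with $ < everything):
  sorted[0] = $effgfgfffffgeeegfg
  sorted[1] = eeegfg$effgfgfffffg
  sorted[2] = eegfg$effgfgfffffge
  sorted[3] = effgfgfffffgeeegfg$
  sorted[4] = egfg$effgfgfffffgee
  sorted[5] = fffffgeeegfg$effgfg
  sorted[6] = ffffgeeegfg$effgfgf
  sorted[7] = fffgeeegfg$effgfgff
  sorted[8] = ffgeeegfg$effgfgfff
  sorted[9] = ffgfgfffffgeeegfg$e
  sorted[10] = fg$effgfgfffffgeeeg
  sorted[11] = fgeeegfg$effgfgffff
  sorted[12] = fgfffffgeeegfg$effg
  sorted[13] = fgfgfffffgeeegfg$ef
  sorted[14] = g$effgfgfffffgeeegf
  sorted[15] = geeegfg$effgfgfffff
  sorted[16] = gfffffgeeegfg$effgf
  sorted[17] = gfg$effgfgfffffgeee
  sorted[18] = gfgfffffgeeegfg$eff
sorted[14] = g$effgfgfffffgeeegf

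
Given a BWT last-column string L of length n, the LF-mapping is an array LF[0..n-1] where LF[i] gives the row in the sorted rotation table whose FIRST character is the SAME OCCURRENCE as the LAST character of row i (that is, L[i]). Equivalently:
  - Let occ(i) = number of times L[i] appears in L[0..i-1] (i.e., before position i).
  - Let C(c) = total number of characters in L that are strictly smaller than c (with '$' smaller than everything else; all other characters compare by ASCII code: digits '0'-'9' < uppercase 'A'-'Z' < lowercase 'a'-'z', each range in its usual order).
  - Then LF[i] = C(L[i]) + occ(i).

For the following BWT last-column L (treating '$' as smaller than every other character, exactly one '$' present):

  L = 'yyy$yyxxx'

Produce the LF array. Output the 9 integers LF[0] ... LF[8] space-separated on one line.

Char counts: '$':1, 'x':3, 'y':5
C (first-col start): C('$')=0, C('x')=1, C('y')=4
L[0]='y': occ=0, LF[0]=C('y')+0=4+0=4
L[1]='y': occ=1, LF[1]=C('y')+1=4+1=5
L[2]='y': occ=2, LF[2]=C('y')+2=4+2=6
L[3]='$': occ=0, LF[3]=C('$')+0=0+0=0
L[4]='y': occ=3, LF[4]=C('y')+3=4+3=7
L[5]='y': occ=4, LF[5]=C('y')+4=4+4=8
L[6]='x': occ=0, LF[6]=C('x')+0=1+0=1
L[7]='x': occ=1, LF[7]=C('x')+1=1+1=2
L[8]='x': occ=2, LF[8]=C('x')+2=1+2=3

Answer: 4 5 6 0 7 8 1 2 3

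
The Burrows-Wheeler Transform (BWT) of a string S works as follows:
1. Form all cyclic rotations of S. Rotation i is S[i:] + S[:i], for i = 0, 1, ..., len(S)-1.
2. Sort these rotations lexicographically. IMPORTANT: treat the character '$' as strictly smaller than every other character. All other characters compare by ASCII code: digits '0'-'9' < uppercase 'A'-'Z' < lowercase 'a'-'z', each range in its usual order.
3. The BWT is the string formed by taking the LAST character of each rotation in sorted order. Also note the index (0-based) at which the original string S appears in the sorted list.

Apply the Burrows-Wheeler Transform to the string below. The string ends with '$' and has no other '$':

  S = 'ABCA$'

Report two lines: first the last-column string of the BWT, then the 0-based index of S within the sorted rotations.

Answer: AC$AB
2

Derivation:
All 5 rotations (rotation i = S[i:]+S[:i]):
  rot[0] = ABCA$
  rot[1] = BCA$A
  rot[2] = CA$AB
  rot[3] = A$ABC
  rot[4] = $ABCA
Sorted (with $ < everything):
  sorted[0] = $ABCA  (last char: 'A')
  sorted[1] = A$ABC  (last char: 'C')
  sorted[2] = ABCA$  (last char: '$')
  sorted[3] = BCA$A  (last char: 'A')
  sorted[4] = CA$AB  (last char: 'B')
Last column: AC$AB
Original string S is at sorted index 2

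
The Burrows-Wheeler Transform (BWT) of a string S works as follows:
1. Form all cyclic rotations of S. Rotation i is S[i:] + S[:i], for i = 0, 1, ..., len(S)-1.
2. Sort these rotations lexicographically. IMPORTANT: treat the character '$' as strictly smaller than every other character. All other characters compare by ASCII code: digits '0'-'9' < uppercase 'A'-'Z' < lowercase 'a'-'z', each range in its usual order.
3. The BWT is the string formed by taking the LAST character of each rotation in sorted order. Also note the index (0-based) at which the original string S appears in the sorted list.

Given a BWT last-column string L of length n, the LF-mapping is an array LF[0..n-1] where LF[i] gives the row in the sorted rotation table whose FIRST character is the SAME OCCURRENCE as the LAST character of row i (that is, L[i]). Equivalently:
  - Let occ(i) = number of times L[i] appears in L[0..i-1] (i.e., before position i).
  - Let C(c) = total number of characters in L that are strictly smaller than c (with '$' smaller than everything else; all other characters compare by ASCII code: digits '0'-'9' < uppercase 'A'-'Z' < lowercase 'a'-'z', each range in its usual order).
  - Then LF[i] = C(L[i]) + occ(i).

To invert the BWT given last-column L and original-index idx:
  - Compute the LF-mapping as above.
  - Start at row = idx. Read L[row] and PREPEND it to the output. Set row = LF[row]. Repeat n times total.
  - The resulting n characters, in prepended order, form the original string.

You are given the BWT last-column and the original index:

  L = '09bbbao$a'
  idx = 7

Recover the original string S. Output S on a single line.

LF mapping: 1 2 5 6 7 3 8 0 4
Walk LF starting at row 7, prepending L[row]:
  step 1: row=7, L[7]='$', prepend. Next row=LF[7]=0
  step 2: row=0, L[0]='0', prepend. Next row=LF[0]=1
  step 3: row=1, L[1]='9', prepend. Next row=LF[1]=2
  step 4: row=2, L[2]='b', prepend. Next row=LF[2]=5
  step 5: row=5, L[5]='a', prepend. Next row=LF[5]=3
  step 6: row=3, L[3]='b', prepend. Next row=LF[3]=6
  step 7: row=6, L[6]='o', prepend. Next row=LF[6]=8
  step 8: row=8, L[8]='a', prepend. Next row=LF[8]=4
  step 9: row=4, L[4]='b', prepend. Next row=LF[4]=7
Reversed output: baobab90$

Answer: baobab90$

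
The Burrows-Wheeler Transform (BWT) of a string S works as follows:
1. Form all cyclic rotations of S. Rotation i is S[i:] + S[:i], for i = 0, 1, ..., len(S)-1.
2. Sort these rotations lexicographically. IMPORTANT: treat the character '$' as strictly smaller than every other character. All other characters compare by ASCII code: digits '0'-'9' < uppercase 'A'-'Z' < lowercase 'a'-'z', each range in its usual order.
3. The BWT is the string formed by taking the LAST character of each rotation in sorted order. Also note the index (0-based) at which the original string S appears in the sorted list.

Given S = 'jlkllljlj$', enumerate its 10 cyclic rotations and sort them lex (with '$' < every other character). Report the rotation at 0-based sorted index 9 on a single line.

All 10 rotations (rotation i = S[i:]+S[:i]):
  rot[0] = jlkllljlj$
  rot[1] = lkllljlj$j
  rot[2] = kllljlj$jl
  rot[3] = llljlj$jlk
  rot[4] = lljlj$jlkl
  rot[5] = ljlj$jlkll
  rot[6] = jlj$jlklll
  rot[7] = lj$jlklllj
  rot[8] = j$jlkllljl
  rot[9] = $jlkllljlj
Sorted (with $ < everything):
  sorted[0] = $jlkllljlj
  sorted[1] = j$jlkllljl
  sorted[2] = jlj$jlklll
  sorted[3] = jlkllljlj$
  sorted[4] = kllljlj$jl
  sorted[5] = lj$jlklllj
  sorted[6] = ljlj$jlkll
  sorted[7] = lkllljlj$j
  sorted[8] = lljlj$jlkl
  sorted[9] = llljlj$jlk
sorted[9] = llljlj$jlk

Answer: llljlj$jlk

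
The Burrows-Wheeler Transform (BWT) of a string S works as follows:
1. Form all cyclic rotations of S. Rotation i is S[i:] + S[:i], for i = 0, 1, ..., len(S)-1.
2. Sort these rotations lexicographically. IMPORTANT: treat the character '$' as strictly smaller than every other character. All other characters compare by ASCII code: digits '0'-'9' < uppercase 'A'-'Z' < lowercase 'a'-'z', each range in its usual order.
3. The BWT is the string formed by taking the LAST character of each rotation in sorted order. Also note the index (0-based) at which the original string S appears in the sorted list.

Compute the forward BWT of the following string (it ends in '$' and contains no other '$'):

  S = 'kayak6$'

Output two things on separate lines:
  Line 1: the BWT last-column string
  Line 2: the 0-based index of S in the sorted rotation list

Answer: 6kyka$a
5

Derivation:
All 7 rotations (rotation i = S[i:]+S[:i]):
  rot[0] = kayak6$
  rot[1] = ayak6$k
  rot[2] = yak6$ka
  rot[3] = ak6$kay
  rot[4] = k6$kaya
  rot[5] = 6$kayak
  rot[6] = $kayak6
Sorted (with $ < everything):
  sorted[0] = $kayak6  (last char: '6')
  sorted[1] = 6$kayak  (last char: 'k')
  sorted[2] = ak6$kay  (last char: 'y')
  sorted[3] = ayak6$k  (last char: 'k')
  sorted[4] = k6$kaya  (last char: 'a')
  sorted[5] = kayak6$  (last char: '$')
  sorted[6] = yak6$ka  (last char: 'a')
Last column: 6kyka$a
Original string S is at sorted index 5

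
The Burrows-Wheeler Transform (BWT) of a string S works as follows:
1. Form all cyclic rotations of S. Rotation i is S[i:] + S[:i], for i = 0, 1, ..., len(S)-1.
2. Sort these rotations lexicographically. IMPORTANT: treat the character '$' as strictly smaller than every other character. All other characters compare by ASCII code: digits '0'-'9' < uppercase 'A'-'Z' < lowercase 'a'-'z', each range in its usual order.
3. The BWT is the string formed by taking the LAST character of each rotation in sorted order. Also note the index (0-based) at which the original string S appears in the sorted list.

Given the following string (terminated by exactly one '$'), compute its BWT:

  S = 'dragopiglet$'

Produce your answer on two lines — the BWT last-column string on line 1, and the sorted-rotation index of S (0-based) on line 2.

Answer: tr$liapggode
2

Derivation:
All 12 rotations (rotation i = S[i:]+S[:i]):
  rot[0] = dragopiglet$
  rot[1] = ragopiglet$d
  rot[2] = agopiglet$dr
  rot[3] = gopiglet$dra
  rot[4] = opiglet$drag
  rot[5] = piglet$drago
  rot[6] = iglet$dragop
  rot[7] = glet$dragopi
  rot[8] = let$dragopig
  rot[9] = et$dragopigl
  rot[10] = t$dragopigle
  rot[11] = $dragopiglet
Sorted (with $ < everything):
  sorted[0] = $dragopiglet  (last char: 't')
  sorted[1] = agopiglet$dr  (last char: 'r')
  sorted[2] = dragopiglet$  (last char: '$')
  sorted[3] = et$dragopigl  (last char: 'l')
  sorted[4] = glet$dragopi  (last char: 'i')
  sorted[5] = gopiglet$dra  (last char: 'a')
  sorted[6] = iglet$dragop  (last char: 'p')
  sorted[7] = let$dragopig  (last char: 'g')
  sorted[8] = opiglet$drag  (last char: 'g')
  sorted[9] = piglet$drago  (last char: 'o')
  sorted[10] = ragopiglet$d  (last char: 'd')
  sorted[11] = t$dragopigle  (last char: 'e')
Last column: tr$liapggode
Original string S is at sorted index 2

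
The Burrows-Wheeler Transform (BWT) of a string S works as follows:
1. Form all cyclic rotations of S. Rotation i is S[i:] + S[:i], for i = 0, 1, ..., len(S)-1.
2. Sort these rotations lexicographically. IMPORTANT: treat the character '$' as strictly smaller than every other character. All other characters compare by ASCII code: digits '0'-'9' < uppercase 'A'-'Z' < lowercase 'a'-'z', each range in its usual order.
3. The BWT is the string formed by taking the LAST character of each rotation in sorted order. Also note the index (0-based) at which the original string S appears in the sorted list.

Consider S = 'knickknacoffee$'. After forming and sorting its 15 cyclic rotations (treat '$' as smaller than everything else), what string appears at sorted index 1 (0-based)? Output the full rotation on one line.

All 15 rotations (rotation i = S[i:]+S[:i]):
  rot[0] = knickknacoffee$
  rot[1] = nickknacoffee$k
  rot[2] = ickknacoffee$kn
  rot[3] = ckknacoffee$kni
  rot[4] = kknacoffee$knic
  rot[5] = knacoffee$knick
  rot[6] = nacoffee$knickk
  rot[7] = acoffee$knickkn
  rot[8] = coffee$knickkna
  rot[9] = offee$knickknac
  rot[10] = ffee$knickknaco
  rot[11] = fee$knickknacof
  rot[12] = ee$knickknacoff
  rot[13] = e$knickknacoffe
  rot[14] = $knickknacoffee
Sorted (with $ < everything):
  sorted[0] = $knickknacoffee
  sorted[1] = acoffee$knickkn
  sorted[2] = ckknacoffee$kni
  sorted[3] = coffee$knickkna
  sorted[4] = e$knickknacoffe
  sorted[5] = ee$knickknacoff
  sorted[6] = fee$knickknacof
  sorted[7] = ffee$knickknaco
  sorted[8] = ickknacoffee$kn
  sorted[9] = kknacoffee$knic
  sorted[10] = knacoffee$knick
  sorted[11] = knickknacoffee$
  sorted[12] = nacoffee$knickk
  sorted[13] = nickknacoffee$k
  sorted[14] = offee$knickknac
sorted[1] = acoffee$knickkn

Answer: acoffee$knickkn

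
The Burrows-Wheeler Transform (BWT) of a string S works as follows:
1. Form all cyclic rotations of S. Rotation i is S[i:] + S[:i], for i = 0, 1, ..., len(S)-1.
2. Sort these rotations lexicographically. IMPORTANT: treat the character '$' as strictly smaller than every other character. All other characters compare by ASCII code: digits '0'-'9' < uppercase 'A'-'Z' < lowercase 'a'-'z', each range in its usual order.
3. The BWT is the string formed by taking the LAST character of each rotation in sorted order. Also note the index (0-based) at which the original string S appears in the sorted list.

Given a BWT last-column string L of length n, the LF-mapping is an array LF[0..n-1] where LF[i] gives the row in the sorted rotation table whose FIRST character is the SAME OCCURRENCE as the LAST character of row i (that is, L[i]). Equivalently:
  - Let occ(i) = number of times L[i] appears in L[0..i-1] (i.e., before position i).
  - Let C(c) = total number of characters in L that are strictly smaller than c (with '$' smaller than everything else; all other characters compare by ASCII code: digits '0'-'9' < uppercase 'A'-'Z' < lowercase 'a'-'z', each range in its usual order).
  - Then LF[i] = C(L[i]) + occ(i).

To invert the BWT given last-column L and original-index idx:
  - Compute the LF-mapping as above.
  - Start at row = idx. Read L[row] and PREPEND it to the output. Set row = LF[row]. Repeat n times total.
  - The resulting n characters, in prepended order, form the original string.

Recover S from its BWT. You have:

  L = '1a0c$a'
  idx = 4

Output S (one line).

LF mapping: 2 3 1 5 0 4
Walk LF starting at row 4, prepending L[row]:
  step 1: row=4, L[4]='$', prepend. Next row=LF[4]=0
  step 2: row=0, L[0]='1', prepend. Next row=LF[0]=2
  step 3: row=2, L[2]='0', prepend. Next row=LF[2]=1
  step 4: row=1, L[1]='a', prepend. Next row=LF[1]=3
  step 5: row=3, L[3]='c', prepend. Next row=LF[3]=5
  step 6: row=5, L[5]='a', prepend. Next row=LF[5]=4
Reversed output: aca01$

Answer: aca01$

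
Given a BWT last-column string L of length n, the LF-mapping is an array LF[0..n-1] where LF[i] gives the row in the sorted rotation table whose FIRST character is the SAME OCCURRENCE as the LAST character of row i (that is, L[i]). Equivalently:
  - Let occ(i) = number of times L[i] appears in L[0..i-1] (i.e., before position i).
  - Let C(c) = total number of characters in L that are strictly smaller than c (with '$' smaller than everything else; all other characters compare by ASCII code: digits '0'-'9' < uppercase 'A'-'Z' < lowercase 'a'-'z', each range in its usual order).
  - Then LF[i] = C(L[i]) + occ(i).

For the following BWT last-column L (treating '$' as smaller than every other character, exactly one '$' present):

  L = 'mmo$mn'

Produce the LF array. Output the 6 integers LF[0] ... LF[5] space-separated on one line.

Answer: 1 2 5 0 3 4

Derivation:
Char counts: '$':1, 'm':3, 'n':1, 'o':1
C (first-col start): C('$')=0, C('m')=1, C('n')=4, C('o')=5
L[0]='m': occ=0, LF[0]=C('m')+0=1+0=1
L[1]='m': occ=1, LF[1]=C('m')+1=1+1=2
L[2]='o': occ=0, LF[2]=C('o')+0=5+0=5
L[3]='$': occ=0, LF[3]=C('$')+0=0+0=0
L[4]='m': occ=2, LF[4]=C('m')+2=1+2=3
L[5]='n': occ=0, LF[5]=C('n')+0=4+0=4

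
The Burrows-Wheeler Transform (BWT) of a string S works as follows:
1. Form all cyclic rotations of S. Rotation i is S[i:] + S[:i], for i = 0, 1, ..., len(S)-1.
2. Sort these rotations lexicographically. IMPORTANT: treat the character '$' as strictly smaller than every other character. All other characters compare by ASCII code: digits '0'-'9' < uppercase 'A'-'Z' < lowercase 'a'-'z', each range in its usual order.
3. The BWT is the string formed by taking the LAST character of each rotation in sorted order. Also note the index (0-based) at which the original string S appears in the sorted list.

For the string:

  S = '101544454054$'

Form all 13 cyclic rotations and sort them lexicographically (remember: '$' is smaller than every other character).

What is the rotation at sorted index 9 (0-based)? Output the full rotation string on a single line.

Answer: 454054$101544

Derivation:
All 13 rotations (rotation i = S[i:]+S[:i]):
  rot[0] = 101544454054$
  rot[1] = 01544454054$1
  rot[2] = 1544454054$10
  rot[3] = 544454054$101
  rot[4] = 44454054$1015
  rot[5] = 4454054$10154
  rot[6] = 454054$101544
  rot[7] = 54054$1015444
  rot[8] = 4054$10154445
  rot[9] = 054$101544454
  rot[10] = 54$1015444540
  rot[11] = 4$10154445405
  rot[12] = $101544454054
Sorted (with $ < everything):
  sorted[0] = $101544454054
  sorted[1] = 01544454054$1
  sorted[2] = 054$101544454
  sorted[3] = 101544454054$
  sorted[4] = 1544454054$10
  sorted[5] = 4$10154445405
  sorted[6] = 4054$10154445
  sorted[7] = 44454054$1015
  sorted[8] = 4454054$10154
  sorted[9] = 454054$101544
  sorted[10] = 54$1015444540
  sorted[11] = 54054$1015444
  sorted[12] = 544454054$101
sorted[9] = 454054$101544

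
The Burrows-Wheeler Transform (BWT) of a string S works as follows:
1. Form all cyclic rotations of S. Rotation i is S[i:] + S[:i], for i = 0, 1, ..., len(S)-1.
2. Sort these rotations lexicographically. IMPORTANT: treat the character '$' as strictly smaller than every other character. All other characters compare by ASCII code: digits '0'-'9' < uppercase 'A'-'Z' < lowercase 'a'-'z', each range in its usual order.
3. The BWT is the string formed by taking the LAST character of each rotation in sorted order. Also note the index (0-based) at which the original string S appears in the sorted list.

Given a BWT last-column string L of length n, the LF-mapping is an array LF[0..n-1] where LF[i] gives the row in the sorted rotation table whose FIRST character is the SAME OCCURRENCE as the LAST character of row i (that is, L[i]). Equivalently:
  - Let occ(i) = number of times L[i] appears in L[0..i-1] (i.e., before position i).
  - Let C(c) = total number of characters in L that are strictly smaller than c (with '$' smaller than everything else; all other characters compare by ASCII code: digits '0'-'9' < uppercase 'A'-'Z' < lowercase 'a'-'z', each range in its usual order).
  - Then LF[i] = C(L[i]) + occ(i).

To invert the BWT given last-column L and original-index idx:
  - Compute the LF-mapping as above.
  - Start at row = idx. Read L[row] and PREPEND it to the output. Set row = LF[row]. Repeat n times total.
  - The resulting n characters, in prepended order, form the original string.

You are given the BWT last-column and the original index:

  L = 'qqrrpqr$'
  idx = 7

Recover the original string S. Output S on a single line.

LF mapping: 2 3 5 6 1 4 7 0
Walk LF starting at row 7, prepending L[row]:
  step 1: row=7, L[7]='$', prepend. Next row=LF[7]=0
  step 2: row=0, L[0]='q', prepend. Next row=LF[0]=2
  step 3: row=2, L[2]='r', prepend. Next row=LF[2]=5
  step 4: row=5, L[5]='q', prepend. Next row=LF[5]=4
  step 5: row=4, L[4]='p', prepend. Next row=LF[4]=1
  step 6: row=1, L[1]='q', prepend. Next row=LF[1]=3
  step 7: row=3, L[3]='r', prepend. Next row=LF[3]=6
  step 8: row=6, L[6]='r', prepend. Next row=LF[6]=7
Reversed output: rrqpqrq$

Answer: rrqpqrq$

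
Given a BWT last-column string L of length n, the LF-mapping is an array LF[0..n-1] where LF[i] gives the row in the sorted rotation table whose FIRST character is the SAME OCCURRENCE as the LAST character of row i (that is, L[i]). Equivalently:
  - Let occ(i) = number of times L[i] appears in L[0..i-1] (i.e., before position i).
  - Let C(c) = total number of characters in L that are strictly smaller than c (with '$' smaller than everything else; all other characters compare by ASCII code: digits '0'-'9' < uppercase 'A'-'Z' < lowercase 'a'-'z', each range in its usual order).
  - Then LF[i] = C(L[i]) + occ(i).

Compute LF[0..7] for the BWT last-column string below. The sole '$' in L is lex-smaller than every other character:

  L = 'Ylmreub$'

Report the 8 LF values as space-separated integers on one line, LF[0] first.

Char counts: '$':1, 'Y':1, 'b':1, 'e':1, 'l':1, 'm':1, 'r':1, 'u':1
C (first-col start): C('$')=0, C('Y')=1, C('b')=2, C('e')=3, C('l')=4, C('m')=5, C('r')=6, C('u')=7
L[0]='Y': occ=0, LF[0]=C('Y')+0=1+0=1
L[1]='l': occ=0, LF[1]=C('l')+0=4+0=4
L[2]='m': occ=0, LF[2]=C('m')+0=5+0=5
L[3]='r': occ=0, LF[3]=C('r')+0=6+0=6
L[4]='e': occ=0, LF[4]=C('e')+0=3+0=3
L[5]='u': occ=0, LF[5]=C('u')+0=7+0=7
L[6]='b': occ=0, LF[6]=C('b')+0=2+0=2
L[7]='$': occ=0, LF[7]=C('$')+0=0+0=0

Answer: 1 4 5 6 3 7 2 0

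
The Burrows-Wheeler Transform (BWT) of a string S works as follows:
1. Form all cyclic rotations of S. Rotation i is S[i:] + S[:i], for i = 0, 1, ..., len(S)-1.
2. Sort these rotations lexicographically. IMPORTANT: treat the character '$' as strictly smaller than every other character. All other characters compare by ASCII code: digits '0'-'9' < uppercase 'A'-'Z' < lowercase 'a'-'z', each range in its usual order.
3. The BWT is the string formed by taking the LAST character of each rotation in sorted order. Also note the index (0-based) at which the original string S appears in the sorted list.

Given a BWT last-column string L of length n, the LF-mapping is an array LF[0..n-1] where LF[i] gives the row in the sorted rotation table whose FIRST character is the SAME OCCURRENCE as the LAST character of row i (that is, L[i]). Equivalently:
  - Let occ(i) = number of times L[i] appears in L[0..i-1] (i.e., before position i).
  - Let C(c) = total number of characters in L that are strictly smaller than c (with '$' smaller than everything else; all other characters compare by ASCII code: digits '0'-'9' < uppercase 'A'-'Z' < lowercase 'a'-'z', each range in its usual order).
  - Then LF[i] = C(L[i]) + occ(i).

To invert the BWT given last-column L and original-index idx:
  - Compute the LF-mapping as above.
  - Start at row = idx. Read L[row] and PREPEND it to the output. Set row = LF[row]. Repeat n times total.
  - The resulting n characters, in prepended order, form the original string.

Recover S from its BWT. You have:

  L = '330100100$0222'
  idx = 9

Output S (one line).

Answer: 2230001001023$

Derivation:
LF mapping: 12 13 1 7 2 3 8 4 5 0 6 9 10 11
Walk LF starting at row 9, prepending L[row]:
  step 1: row=9, L[9]='$', prepend. Next row=LF[9]=0
  step 2: row=0, L[0]='3', prepend. Next row=LF[0]=12
  step 3: row=12, L[12]='2', prepend. Next row=LF[12]=10
  step 4: row=10, L[10]='0', prepend. Next row=LF[10]=6
  step 5: row=6, L[6]='1', prepend. Next row=LF[6]=8
  step 6: row=8, L[8]='0', prepend. Next row=LF[8]=5
  step 7: row=5, L[5]='0', prepend. Next row=LF[5]=3
  step 8: row=3, L[3]='1', prepend. Next row=LF[3]=7
  step 9: row=7, L[7]='0', prepend. Next row=LF[7]=4
  step 10: row=4, L[4]='0', prepend. Next row=LF[4]=2
  step 11: row=2, L[2]='0', prepend. Next row=LF[2]=1
  step 12: row=1, L[1]='3', prepend. Next row=LF[1]=13
  step 13: row=13, L[13]='2', prepend. Next row=LF[13]=11
  step 14: row=11, L[11]='2', prepend. Next row=LF[11]=9
Reversed output: 2230001001023$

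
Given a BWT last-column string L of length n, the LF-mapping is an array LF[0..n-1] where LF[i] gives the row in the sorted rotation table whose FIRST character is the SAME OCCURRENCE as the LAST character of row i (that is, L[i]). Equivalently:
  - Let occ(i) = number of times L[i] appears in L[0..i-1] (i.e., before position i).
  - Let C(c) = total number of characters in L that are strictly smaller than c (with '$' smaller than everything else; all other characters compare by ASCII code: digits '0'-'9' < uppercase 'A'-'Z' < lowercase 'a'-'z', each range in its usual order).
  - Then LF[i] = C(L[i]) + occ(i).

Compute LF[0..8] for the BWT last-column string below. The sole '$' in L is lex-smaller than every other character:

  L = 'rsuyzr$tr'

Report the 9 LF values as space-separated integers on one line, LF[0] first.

Char counts: '$':1, 'r':3, 's':1, 't':1, 'u':1, 'y':1, 'z':1
C (first-col start): C('$')=0, C('r')=1, C('s')=4, C('t')=5, C('u')=6, C('y')=7, C('z')=8
L[0]='r': occ=0, LF[0]=C('r')+0=1+0=1
L[1]='s': occ=0, LF[1]=C('s')+0=4+0=4
L[2]='u': occ=0, LF[2]=C('u')+0=6+0=6
L[3]='y': occ=0, LF[3]=C('y')+0=7+0=7
L[4]='z': occ=0, LF[4]=C('z')+0=8+0=8
L[5]='r': occ=1, LF[5]=C('r')+1=1+1=2
L[6]='$': occ=0, LF[6]=C('$')+0=0+0=0
L[7]='t': occ=0, LF[7]=C('t')+0=5+0=5
L[8]='r': occ=2, LF[8]=C('r')+2=1+2=3

Answer: 1 4 6 7 8 2 0 5 3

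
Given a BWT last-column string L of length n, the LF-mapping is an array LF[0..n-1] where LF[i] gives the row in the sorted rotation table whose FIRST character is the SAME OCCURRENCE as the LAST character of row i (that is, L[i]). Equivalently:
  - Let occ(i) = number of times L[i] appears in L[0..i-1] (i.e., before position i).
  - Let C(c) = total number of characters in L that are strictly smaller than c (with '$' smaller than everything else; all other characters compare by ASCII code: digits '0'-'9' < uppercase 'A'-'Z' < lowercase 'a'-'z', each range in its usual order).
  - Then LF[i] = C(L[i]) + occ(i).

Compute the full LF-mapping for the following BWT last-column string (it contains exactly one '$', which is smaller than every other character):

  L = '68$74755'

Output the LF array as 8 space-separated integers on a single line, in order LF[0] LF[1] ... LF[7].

Char counts: '$':1, '4':1, '5':2, '6':1, '7':2, '8':1
C (first-col start): C('$')=0, C('4')=1, C('5')=2, C('6')=4, C('7')=5, C('8')=7
L[0]='6': occ=0, LF[0]=C('6')+0=4+0=4
L[1]='8': occ=0, LF[1]=C('8')+0=7+0=7
L[2]='$': occ=0, LF[2]=C('$')+0=0+0=0
L[3]='7': occ=0, LF[3]=C('7')+0=5+0=5
L[4]='4': occ=0, LF[4]=C('4')+0=1+0=1
L[5]='7': occ=1, LF[5]=C('7')+1=5+1=6
L[6]='5': occ=0, LF[6]=C('5')+0=2+0=2
L[7]='5': occ=1, LF[7]=C('5')+1=2+1=3

Answer: 4 7 0 5 1 6 2 3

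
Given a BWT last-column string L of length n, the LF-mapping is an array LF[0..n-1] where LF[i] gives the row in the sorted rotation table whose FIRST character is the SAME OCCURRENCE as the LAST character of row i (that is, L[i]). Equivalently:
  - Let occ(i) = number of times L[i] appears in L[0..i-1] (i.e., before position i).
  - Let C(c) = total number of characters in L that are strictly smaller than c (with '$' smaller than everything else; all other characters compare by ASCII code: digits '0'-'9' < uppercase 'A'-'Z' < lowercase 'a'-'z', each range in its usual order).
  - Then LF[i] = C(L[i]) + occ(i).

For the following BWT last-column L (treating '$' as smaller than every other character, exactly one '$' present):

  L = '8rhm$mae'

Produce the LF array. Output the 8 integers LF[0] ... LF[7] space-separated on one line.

Answer: 1 7 4 5 0 6 2 3

Derivation:
Char counts: '$':1, '8':1, 'a':1, 'e':1, 'h':1, 'm':2, 'r':1
C (first-col start): C('$')=0, C('8')=1, C('a')=2, C('e')=3, C('h')=4, C('m')=5, C('r')=7
L[0]='8': occ=0, LF[0]=C('8')+0=1+0=1
L[1]='r': occ=0, LF[1]=C('r')+0=7+0=7
L[2]='h': occ=0, LF[2]=C('h')+0=4+0=4
L[3]='m': occ=0, LF[3]=C('m')+0=5+0=5
L[4]='$': occ=0, LF[4]=C('$')+0=0+0=0
L[5]='m': occ=1, LF[5]=C('m')+1=5+1=6
L[6]='a': occ=0, LF[6]=C('a')+0=2+0=2
L[7]='e': occ=0, LF[7]=C('e')+0=3+0=3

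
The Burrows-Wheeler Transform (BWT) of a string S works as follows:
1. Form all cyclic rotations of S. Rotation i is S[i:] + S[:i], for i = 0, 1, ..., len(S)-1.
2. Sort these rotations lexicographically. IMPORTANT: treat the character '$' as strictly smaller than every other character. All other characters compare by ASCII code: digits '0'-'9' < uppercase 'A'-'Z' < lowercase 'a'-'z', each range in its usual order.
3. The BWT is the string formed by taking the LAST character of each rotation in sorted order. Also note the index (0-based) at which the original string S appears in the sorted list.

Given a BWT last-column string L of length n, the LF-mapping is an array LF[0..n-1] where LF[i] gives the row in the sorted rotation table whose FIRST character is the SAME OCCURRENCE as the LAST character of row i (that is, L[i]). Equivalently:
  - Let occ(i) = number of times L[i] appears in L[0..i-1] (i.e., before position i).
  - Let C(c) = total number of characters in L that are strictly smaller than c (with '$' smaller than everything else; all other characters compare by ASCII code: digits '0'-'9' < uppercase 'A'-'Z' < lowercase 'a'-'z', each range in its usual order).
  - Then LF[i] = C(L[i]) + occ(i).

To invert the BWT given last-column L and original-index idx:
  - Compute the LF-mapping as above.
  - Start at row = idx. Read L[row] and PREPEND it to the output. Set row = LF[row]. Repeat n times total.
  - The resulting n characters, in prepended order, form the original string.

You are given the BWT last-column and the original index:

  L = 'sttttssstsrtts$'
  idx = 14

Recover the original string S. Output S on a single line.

Answer: tttrtsssttssts$

Derivation:
LF mapping: 2 8 9 10 11 3 4 5 12 6 1 13 14 7 0
Walk LF starting at row 14, prepending L[row]:
  step 1: row=14, L[14]='$', prepend. Next row=LF[14]=0
  step 2: row=0, L[0]='s', prepend. Next row=LF[0]=2
  step 3: row=2, L[2]='t', prepend. Next row=LF[2]=9
  step 4: row=9, L[9]='s', prepend. Next row=LF[9]=6
  step 5: row=6, L[6]='s', prepend. Next row=LF[6]=4
  step 6: row=4, L[4]='t', prepend. Next row=LF[4]=11
  step 7: row=11, L[11]='t', prepend. Next row=LF[11]=13
  step 8: row=13, L[13]='s', prepend. Next row=LF[13]=7
  step 9: row=7, L[7]='s', prepend. Next row=LF[7]=5
  step 10: row=5, L[5]='s', prepend. Next row=LF[5]=3
  step 11: row=3, L[3]='t', prepend. Next row=LF[3]=10
  step 12: row=10, L[10]='r', prepend. Next row=LF[10]=1
  step 13: row=1, L[1]='t', prepend. Next row=LF[1]=8
  step 14: row=8, L[8]='t', prepend. Next row=LF[8]=12
  step 15: row=12, L[12]='t', prepend. Next row=LF[12]=14
Reversed output: tttrtsssttssts$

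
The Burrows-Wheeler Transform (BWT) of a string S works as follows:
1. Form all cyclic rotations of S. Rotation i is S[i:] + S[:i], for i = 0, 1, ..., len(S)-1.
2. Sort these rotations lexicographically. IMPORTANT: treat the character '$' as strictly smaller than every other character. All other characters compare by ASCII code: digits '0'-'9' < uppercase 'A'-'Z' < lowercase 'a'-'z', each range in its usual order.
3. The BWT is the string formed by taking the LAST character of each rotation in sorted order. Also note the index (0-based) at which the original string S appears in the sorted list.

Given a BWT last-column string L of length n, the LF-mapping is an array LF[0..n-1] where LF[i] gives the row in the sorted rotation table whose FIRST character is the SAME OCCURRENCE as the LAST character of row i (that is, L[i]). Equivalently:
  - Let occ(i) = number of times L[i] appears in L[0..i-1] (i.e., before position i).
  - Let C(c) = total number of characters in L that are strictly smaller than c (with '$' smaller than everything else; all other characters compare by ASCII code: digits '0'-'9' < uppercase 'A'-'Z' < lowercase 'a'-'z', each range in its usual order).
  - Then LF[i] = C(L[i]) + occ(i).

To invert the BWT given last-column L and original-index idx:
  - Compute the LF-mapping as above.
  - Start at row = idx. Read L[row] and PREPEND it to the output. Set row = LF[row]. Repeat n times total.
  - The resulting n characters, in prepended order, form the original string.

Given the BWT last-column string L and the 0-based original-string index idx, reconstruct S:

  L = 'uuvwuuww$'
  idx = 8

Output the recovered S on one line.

Answer: wwwuuvuu$

Derivation:
LF mapping: 1 2 5 6 3 4 7 8 0
Walk LF starting at row 8, prepending L[row]:
  step 1: row=8, L[8]='$', prepend. Next row=LF[8]=0
  step 2: row=0, L[0]='u', prepend. Next row=LF[0]=1
  step 3: row=1, L[1]='u', prepend. Next row=LF[1]=2
  step 4: row=2, L[2]='v', prepend. Next row=LF[2]=5
  step 5: row=5, L[5]='u', prepend. Next row=LF[5]=4
  step 6: row=4, L[4]='u', prepend. Next row=LF[4]=3
  step 7: row=3, L[3]='w', prepend. Next row=LF[3]=6
  step 8: row=6, L[6]='w', prepend. Next row=LF[6]=7
  step 9: row=7, L[7]='w', prepend. Next row=LF[7]=8
Reversed output: wwwuuvuu$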